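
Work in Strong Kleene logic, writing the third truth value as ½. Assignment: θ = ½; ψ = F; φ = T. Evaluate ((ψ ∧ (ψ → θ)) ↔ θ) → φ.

T

ψ → θ = F → ½ = T  [¬F ∨ ½]
ψ ∧ (ψ → θ) = F ∧ T = F
(ψ ∧ (ψ → θ)) ↔ θ = F ↔ ½ = ½
((ψ ∧ (ψ → θ)) ↔ θ) → φ = ½ → T = T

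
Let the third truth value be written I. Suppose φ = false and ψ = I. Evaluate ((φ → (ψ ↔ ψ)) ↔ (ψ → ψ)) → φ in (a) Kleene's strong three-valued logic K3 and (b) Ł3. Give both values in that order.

In Kleene's strong three-valued logic K3: ψ ↔ ψ = I ↔ I = I
φ → (ψ ↔ ψ) = false → I = true  [¬false ∨ I]
ψ → ψ = I → I = I
(φ → (ψ ↔ ψ)) ↔ (ψ → ψ) = true ↔ I = I
((φ → (ψ ↔ ψ)) ↔ (ψ → ψ)) → φ = I → false = I
In Ł3: ψ ↔ ψ = I ↔ I = true  [1 − |½−½|]
φ → (ψ ↔ ψ) = false → true = true
ψ → ψ = I → I = true
(φ → (ψ ↔ ψ)) ↔ (ψ → ψ) = true ↔ true = true
((φ → (ψ ↔ ψ)) ↔ (ψ → ψ)) → φ = true → false = false
They differ because Kleene's strong three-valued logic K3 and Ł3 treat I differently under implication.

I; false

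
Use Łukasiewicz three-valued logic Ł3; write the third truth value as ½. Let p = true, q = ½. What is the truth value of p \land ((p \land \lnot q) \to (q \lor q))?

true

\lnot q = \lnot ½ = ½
p \land \lnot q = true \land ½ = ½
q \lor q = ½ \lor ½ = ½
(p \land \lnot q) \to (q \lor q) = ½ \to ½ = true  [min(1, 1−½+½)]
p \land ((p \land \lnot q) \to (q \lor q)) = true \land true = true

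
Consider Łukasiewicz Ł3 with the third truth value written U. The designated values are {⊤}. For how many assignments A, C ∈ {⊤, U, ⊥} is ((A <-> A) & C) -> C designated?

Of the 9 assignments, 9 give a value in {⊤}.

9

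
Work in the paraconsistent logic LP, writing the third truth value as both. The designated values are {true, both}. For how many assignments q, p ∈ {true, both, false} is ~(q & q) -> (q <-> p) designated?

Of the 9 assignments, 8 give a value in {true, both}.

8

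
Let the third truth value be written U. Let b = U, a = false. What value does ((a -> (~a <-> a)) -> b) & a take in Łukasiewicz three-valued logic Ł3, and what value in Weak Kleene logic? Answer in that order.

false; U

In Łukasiewicz three-valued logic Ł3: ~a = ~false = true
~a <-> a = true <-> false = false
a -> (~a <-> a) = false -> false = true
(a -> (~a <-> a)) -> b = true -> U = U  [min(1, 1−1+½)]
((a -> (~a <-> a)) -> b) & a = U & false = false
In Weak Kleene logic: ~a = ~false = true
~a <-> a = true <-> false = false
a -> (~a <-> a) = false -> false = true
(a -> (~a <-> a)) -> b = true -> U = U  [any arg is the third value ⇒ result is the third value]
((a -> (~a <-> a)) -> b) & a = U & false = U
They differ because Łukasiewicz three-valued logic Ł3 and Weak Kleene logic treat U differently under the binary connectives.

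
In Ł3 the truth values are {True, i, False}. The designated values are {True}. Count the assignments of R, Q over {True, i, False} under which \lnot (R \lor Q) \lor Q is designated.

4

Designated under: (R=True, Q=True); (R=i, Q=True); (R=False, Q=True); (R=False, Q=False).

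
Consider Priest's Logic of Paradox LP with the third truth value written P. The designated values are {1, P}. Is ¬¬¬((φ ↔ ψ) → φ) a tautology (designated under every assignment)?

Countermodel: φ=1, ψ=1 gives 0, which is not designated.

No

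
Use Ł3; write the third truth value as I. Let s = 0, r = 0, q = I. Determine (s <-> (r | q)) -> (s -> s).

r | q = 0 | I = I
s <-> (r | q) = 0 <-> I = I  [1 − |0−½|]
s -> s = 0 -> 0 = 1
(s <-> (r | q)) -> (s -> s) = I -> 1 = 1

1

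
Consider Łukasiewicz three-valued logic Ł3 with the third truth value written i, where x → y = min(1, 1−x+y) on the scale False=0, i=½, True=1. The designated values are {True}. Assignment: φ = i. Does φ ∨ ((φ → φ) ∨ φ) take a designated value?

Yes

φ → φ = i → i = True  [min(1, 1−½+½)]
(φ → φ) ∨ φ = True ∨ i = True
φ ∨ ((φ → φ) ∨ φ) = i ∨ True = True
True ∈ {True}.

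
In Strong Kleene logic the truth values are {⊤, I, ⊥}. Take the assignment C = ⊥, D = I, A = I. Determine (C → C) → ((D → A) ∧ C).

C → C = ⊥ → ⊥ = ⊤
D → A = I → I = I  [¬I ∨ I]
(D → A) ∧ C = I ∧ ⊥ = ⊥
(C → C) → ((D → A) ∧ C) = ⊤ → ⊥ = ⊥

⊥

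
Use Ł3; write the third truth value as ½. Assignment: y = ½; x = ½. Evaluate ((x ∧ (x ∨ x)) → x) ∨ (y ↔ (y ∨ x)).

x ∨ x = ½ ∨ ½ = ½
x ∧ (x ∨ x) = ½ ∧ ½ = ½
(x ∧ (x ∨ x)) → x = ½ → ½ = True  [min(1, 1−½+½)]
y ∨ x = ½ ∨ ½ = ½
y ↔ (y ∨ x) = ½ ↔ ½ = True
((x ∧ (x ∨ x)) → x) ∨ (y ↔ (y ∨ x)) = True ∨ True = True

True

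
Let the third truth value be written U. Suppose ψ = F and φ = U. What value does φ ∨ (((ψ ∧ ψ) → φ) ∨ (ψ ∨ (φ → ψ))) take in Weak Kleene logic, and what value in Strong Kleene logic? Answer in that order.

U; T

In Weak Kleene logic: ψ ∧ ψ = F ∧ F = F
(ψ ∧ ψ) → φ = F → U = U  [any arg is the third value ⇒ result is the third value]
φ → ψ = U → F = U
ψ ∨ (φ → ψ) = F ∨ U = U
((ψ ∧ ψ) → φ) ∨ (ψ ∨ (φ → ψ)) = U ∨ U = U
φ ∨ (((ψ ∧ ψ) → φ) ∨ (ψ ∨ (φ → ψ))) = U ∨ U = U
In Strong Kleene logic: ψ ∧ ψ = F ∧ F = F
(ψ ∧ ψ) → φ = F → U = T  [¬F ∨ U]
φ → ψ = U → F = U
ψ ∨ (φ → ψ) = F ∨ U = U
((ψ ∧ ψ) → φ) ∨ (ψ ∨ (φ → ψ)) = T ∨ U = T
φ ∨ (((ψ ∧ ψ) → φ) ∨ (ψ ∨ (φ → ψ))) = U ∨ T = T
They differ because Weak Kleene logic and Strong Kleene logic treat U differently under the binary connectives.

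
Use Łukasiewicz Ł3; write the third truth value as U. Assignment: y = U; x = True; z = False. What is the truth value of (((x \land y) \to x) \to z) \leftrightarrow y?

x \land y = True \land U = U
(x \land y) \to x = U \to True = True
((x \land y) \to x) \to z = True \to False = False
(((x \land y) \to x) \to z) \leftrightarrow y = False \leftrightarrow U = U

U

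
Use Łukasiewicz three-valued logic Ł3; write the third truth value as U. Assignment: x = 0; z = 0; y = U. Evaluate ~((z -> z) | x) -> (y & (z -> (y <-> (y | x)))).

z -> z = 0 -> 0 = 1
(z -> z) | x = 1 | 0 = 1
~((z -> z) | x) = ~1 = 0
y | x = U | 0 = U
y <-> (y | x) = U <-> U = 1  [1 − |½−½|]
z -> (y <-> (y | x)) = 0 -> 1 = 1
y & (z -> (y <-> (y | x))) = U & 1 = U
~((z -> z) | x) -> (y & (z -> (y <-> (y | x)))) = 0 -> U = 1

1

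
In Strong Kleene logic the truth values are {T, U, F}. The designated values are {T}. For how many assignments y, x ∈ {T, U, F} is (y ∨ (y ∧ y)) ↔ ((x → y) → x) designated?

2

Designated under: (y=T, x=T); (y=F, x=F).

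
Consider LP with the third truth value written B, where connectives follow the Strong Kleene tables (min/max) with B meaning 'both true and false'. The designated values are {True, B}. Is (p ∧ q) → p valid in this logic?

Every assignment of p, q over {True, B, False} gives a value in {True, B}.
In particular, with p=B, q=B: (p ∧ q) → p = B.

Yes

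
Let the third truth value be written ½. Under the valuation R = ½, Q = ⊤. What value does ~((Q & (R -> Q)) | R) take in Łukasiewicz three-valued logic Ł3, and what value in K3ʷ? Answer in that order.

In Łukasiewicz three-valued logic Ł3: R -> Q = ½ -> ⊤ = ⊤
Q & (R -> Q) = ⊤ & ⊤ = ⊤
(Q & (R -> Q)) | R = ⊤ | ½ = ⊤
~((Q & (R -> Q)) | R) = ~⊤ = ⊥
In K3ʷ: R -> Q = ½ -> ⊤ = ½  [any arg is the third value ⇒ result is the third value]
Q & (R -> Q) = ⊤ & ½ = ½
(Q & (R -> Q)) | R = ½ | ½ = ½
~((Q & (R -> Q)) | R) = ~½ = ½
They differ because Łukasiewicz three-valued logic Ł3 and K3ʷ treat ½ differently under the binary connectives.

⊥; ½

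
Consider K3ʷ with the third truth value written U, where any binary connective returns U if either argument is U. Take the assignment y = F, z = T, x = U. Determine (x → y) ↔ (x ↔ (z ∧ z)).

x → y = U → F = U  [any arg is the third value ⇒ result is the third value]
z ∧ z = T ∧ T = T
x ↔ (z ∧ z) = U ↔ T = U
(x → y) ↔ (x ↔ (z ∧ z)) = U ↔ U = U

U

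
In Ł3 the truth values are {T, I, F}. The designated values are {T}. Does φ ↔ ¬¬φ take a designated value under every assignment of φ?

Every assignment of φ over {T, I, F} gives a value in {T}.
In particular, with φ=I: φ ↔ ¬¬φ = T.

Yes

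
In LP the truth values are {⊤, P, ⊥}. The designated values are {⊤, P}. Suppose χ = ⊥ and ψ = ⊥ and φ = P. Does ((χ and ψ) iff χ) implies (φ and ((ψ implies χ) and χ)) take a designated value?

No

χ and ψ = ⊥ and ⊥ = ⊥
(χ and ψ) iff χ = ⊥ iff ⊥ = ⊤
ψ implies χ = ⊥ implies ⊥ = ⊤
(ψ implies χ) and χ = ⊤ and ⊥ = ⊥
φ and ((ψ implies χ) and χ) = P and ⊥ = ⊥
((χ and ψ) iff χ) implies (φ and ((ψ implies χ) and χ)) = ⊤ implies ⊥ = ⊥
⊥ ∉ {⊤, P}.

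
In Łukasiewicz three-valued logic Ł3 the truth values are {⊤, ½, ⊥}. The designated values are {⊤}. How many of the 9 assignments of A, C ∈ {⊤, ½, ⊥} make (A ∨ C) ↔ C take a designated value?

Of the 9 assignments, 6 give a value in {⊤}.

6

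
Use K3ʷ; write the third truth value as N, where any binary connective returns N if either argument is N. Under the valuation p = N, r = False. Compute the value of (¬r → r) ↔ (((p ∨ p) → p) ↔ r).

N

¬r = ¬False = True
¬r → r = True → False = False
p ∨ p = N ∨ N = N
(p ∨ p) → p = N → N = N
((p ∨ p) → p) ↔ r = N ↔ False = N
(¬r → r) ↔ (((p ∨ p) → p) ↔ r) = False ↔ N = N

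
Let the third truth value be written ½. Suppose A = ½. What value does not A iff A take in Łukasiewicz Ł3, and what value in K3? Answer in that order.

1; ½

In Łukasiewicz Ł3: not A = not ½ = ½
not A iff A = ½ iff ½ = 1
In K3: not A = not ½ = ½
not A iff A = ½ iff ½ = ½
They differ because Łukasiewicz Ł3 and K3 treat ½ differently under implication.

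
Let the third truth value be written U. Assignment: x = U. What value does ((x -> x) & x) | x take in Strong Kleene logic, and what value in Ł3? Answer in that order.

U; U

In Strong Kleene logic: x -> x = U -> U = U  [~U | U]
(x -> x) & x = U & U = U
((x -> x) & x) | x = U | U = U
In Ł3: x -> x = U -> U = True
(x -> x) & x = True & U = U
((x -> x) & x) | x = U | U = U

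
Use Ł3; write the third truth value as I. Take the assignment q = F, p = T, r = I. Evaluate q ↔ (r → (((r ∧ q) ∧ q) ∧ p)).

r ∧ q = I ∧ F = F
(r ∧ q) ∧ q = F ∧ F = F
((r ∧ q) ∧ q) ∧ p = F ∧ T = F
r → (((r ∧ q) ∧ q) ∧ p) = I → F = I  [min(1, 1−½+0)]
q ↔ (r → (((r ∧ q) ∧ q) ∧ p)) = F ↔ I = I

I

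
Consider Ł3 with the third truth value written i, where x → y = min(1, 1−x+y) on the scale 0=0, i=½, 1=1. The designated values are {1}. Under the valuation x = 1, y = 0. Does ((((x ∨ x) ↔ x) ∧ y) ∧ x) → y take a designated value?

Yes

x ∨ x = 1 ∨ 1 = 1
(x ∨ x) ↔ x = 1 ↔ 1 = 1
((x ∨ x) ↔ x) ∧ y = 1 ∧ 0 = 0
(((x ∨ x) ↔ x) ∧ y) ∧ x = 0 ∧ 1 = 0
((((x ∨ x) ↔ x) ∧ y) ∧ x) → y = 0 → 0 = 1
1 ∈ {1}.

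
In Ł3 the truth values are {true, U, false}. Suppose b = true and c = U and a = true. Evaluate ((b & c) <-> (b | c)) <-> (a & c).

true

b & c = true & U = U
b | c = true | U = true
(b & c) <-> (b | c) = U <-> true = U
a & c = true & U = U
((b & c) <-> (b | c)) <-> (a & c) = U <-> U = true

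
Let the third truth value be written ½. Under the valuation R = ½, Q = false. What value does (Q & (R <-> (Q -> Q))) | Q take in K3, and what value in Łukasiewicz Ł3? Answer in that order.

In K3: Q -> Q = false -> false = true
R <-> (Q -> Q) = ½ <-> true = ½
Q & (R <-> (Q -> Q)) = false & ½ = false
(Q & (R <-> (Q -> Q))) | Q = false | false = false
In Łukasiewicz Ł3: Q -> Q = false -> false = true
R <-> (Q -> Q) = ½ <-> true = ½  [1 − |½−1|]
Q & (R <-> (Q -> Q)) = false & ½ = false
(Q & (R <-> (Q -> Q))) | Q = false | false = false

false; false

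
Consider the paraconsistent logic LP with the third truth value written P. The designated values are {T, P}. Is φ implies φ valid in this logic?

Yes

Every assignment of φ over {T, P, F} gives a value in {T, P}.
In particular, with φ=P: φ implies φ = P.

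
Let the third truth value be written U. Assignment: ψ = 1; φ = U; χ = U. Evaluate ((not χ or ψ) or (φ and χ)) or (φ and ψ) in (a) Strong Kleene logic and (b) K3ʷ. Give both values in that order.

In Strong Kleene logic: not χ = not U = U
not χ or ψ = U or 1 = 1
φ and χ = U and U = U
(not χ or ψ) or (φ and χ) = 1 or U = 1
φ and ψ = U and 1 = U
((not χ or ψ) or (φ and χ)) or (φ and ψ) = 1 or U = 1
In K3ʷ: not χ = not U = U
not χ or ψ = U or 1 = U
φ and χ = U and U = U
(not χ or ψ) or (φ and χ) = U or U = U
φ and ψ = U and 1 = U
((not χ or ψ) or (φ and χ)) or (φ and ψ) = U or U = U
They differ because Strong Kleene logic and K3ʷ treat U differently under the binary connectives.

1; U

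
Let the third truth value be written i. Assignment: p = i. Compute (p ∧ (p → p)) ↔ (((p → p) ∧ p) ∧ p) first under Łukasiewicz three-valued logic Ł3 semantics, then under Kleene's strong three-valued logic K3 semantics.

In Łukasiewicz three-valued logic Ł3: p → p = i → i = True
p ∧ (p → p) = i ∧ True = i
p → p = i → i = True
(p → p) ∧ p = True ∧ i = i
((p → p) ∧ p) ∧ p = i ∧ i = i
(p ∧ (p → p)) ↔ (((p → p) ∧ p) ∧ p) = i ↔ i = True
In Kleene's strong three-valued logic K3: p → p = i → i = i  [¬i ∨ i]
p ∧ (p → p) = i ∧ i = i
p → p = i → i = i
(p → p) ∧ p = i ∧ i = i
((p → p) ∧ p) ∧ p = i ∧ i = i
(p ∧ (p → p)) ↔ (((p → p) ∧ p) ∧ p) = i ↔ i = i
They differ because Łukasiewicz three-valued logic Ł3 and Kleene's strong three-valued logic K3 treat i differently under implication.

True; i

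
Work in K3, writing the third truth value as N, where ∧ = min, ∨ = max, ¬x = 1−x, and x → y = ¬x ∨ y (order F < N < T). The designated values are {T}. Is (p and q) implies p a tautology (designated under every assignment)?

Countermodel: p=N, q=T gives N, which is not designated.

No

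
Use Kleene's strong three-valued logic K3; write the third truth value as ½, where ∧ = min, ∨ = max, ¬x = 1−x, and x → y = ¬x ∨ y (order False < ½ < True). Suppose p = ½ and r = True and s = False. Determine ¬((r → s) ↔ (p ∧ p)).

½

r → s = True → False = False
p ∧ p = ½ ∧ ½ = ½
(r → s) ↔ (p ∧ p) = False ↔ ½ = ½
¬((r → s) ↔ (p ∧ p)) = ¬½ = ½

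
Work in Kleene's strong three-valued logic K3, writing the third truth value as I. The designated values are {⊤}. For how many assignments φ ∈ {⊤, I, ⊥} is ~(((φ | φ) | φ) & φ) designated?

1

φ=⊤: ⊥ ·
φ=I: I ·
φ=⊥: ⊤ ✓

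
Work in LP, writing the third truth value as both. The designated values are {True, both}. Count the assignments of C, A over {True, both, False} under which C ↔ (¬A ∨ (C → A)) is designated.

Of the 9 assignments, 6 give a value in {True, both}.

6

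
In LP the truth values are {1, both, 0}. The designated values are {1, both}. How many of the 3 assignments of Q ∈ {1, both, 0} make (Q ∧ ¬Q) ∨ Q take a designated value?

2

Q=1: 1 ✓
Q=both: both ✓
Q=0: 0 ·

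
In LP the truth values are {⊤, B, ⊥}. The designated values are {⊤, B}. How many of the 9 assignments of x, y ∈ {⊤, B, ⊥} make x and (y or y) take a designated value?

Designated under: (x=⊤, y=⊤); (x=⊤, y=B); (x=B, y=⊤); (x=B, y=B).

4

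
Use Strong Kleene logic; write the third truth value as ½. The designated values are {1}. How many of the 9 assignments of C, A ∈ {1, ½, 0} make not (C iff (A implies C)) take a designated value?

1

Designated under: (C=0, A=0).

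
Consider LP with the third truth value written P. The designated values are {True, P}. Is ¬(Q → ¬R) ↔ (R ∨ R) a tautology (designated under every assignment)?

Countermodel: Q=False, R=True gives False, which is not designated.

No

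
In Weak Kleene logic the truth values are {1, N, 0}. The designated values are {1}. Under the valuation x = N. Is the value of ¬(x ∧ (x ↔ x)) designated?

x ↔ x = N ↔ N = N
x ∧ (x ↔ x) = N ∧ N = N
¬(x ∧ (x ↔ x)) = ¬N = N
N ∉ {1}.

No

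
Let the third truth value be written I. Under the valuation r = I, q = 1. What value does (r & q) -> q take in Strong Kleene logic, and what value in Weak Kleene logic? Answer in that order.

In Strong Kleene logic: r & q = I & 1 = I
(r & q) -> q = I -> 1 = 1  [~I | 1]
In Weak Kleene logic: r & q = I & 1 = I
(r & q) -> q = I -> 1 = I  [any arg is the third value ⇒ result is the third value]
They differ because Strong Kleene logic and Weak Kleene logic treat I differently under the binary connectives.

1; I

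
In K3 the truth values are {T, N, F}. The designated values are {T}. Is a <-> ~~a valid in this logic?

Countermodel: a=N gives N, which is not designated.

No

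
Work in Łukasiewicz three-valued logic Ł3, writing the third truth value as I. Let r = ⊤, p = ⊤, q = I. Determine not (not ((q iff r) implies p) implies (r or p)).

q iff r = I iff ⊤ = I  [1 − |½−1|]
(q iff r) implies p = I implies ⊤ = ⊤
not ((q iff r) implies p) = not ⊤ = ⊥
r or p = ⊤ or ⊤ = ⊤
not ((q iff r) implies p) implies (r or p) = ⊥ implies ⊤ = ⊤
not (not ((q iff r) implies p) implies (r or p)) = not ⊤ = ⊥

⊥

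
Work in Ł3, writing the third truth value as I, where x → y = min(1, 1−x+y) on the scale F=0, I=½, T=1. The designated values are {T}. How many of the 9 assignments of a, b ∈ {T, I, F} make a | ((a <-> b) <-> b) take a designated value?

Designated under: (a=T, b=T); (a=T, b=I); (a=T, b=F); (a=F, b=I).

4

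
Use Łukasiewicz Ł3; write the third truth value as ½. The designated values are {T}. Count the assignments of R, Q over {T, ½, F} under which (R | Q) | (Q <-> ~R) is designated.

6

Of the 9 assignments, 6 give a value in {T}.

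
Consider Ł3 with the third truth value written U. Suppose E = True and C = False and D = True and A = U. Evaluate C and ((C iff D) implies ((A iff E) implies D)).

False

C iff D = False iff True = False
A iff E = U iff True = U  [1 − |½−1|]
(A iff E) implies D = U implies True = True
(C iff D) implies ((A iff E) implies D) = False implies True = True
C and ((C iff D) implies ((A iff E) implies D)) = False and True = False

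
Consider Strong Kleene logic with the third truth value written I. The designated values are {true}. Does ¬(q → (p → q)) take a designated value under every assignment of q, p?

No

Countermodel: q=true, p=true gives false, which is not designated.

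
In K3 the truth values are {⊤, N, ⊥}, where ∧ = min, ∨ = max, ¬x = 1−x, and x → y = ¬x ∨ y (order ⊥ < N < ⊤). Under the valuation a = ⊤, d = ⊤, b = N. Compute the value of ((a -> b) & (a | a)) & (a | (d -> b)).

N

a -> b = ⊤ -> N = N  [~⊤ | N]
a | a = ⊤ | ⊤ = ⊤
(a -> b) & (a | a) = N & ⊤ = N
d -> b = ⊤ -> N = N
a | (d -> b) = ⊤ | N = ⊤
((a -> b) & (a | a)) & (a | (d -> b)) = N & ⊤ = N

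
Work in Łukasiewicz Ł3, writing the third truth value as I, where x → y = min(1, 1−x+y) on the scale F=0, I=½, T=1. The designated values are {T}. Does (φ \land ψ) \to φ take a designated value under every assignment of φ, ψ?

Yes

Every assignment of φ, ψ over {T, I, F} gives a value in {T}.
In particular, with φ=I, ψ=I: (φ \land ψ) \to φ = T.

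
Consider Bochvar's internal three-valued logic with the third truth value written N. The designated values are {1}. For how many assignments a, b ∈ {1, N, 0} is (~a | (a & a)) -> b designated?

2

Designated under: (a=1, b=1); (a=0, b=1).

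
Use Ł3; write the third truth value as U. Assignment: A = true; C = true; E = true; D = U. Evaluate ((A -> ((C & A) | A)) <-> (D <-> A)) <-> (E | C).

U

C & A = true & true = true
(C & A) | A = true | true = true
A -> ((C & A) | A) = true -> true = true
D <-> A = U <-> true = U  [1 − |½−1|]
(A -> ((C & A) | A)) <-> (D <-> A) = true <-> U = U
E | C = true | true = true
((A -> ((C & A) | A)) <-> (D <-> A)) <-> (E | C) = U <-> true = U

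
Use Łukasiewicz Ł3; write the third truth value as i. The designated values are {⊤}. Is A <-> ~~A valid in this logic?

Yes

Every assignment of A over {⊤, i, ⊥} gives a value in {⊤}.
In particular, with A=i: A <-> ~~A = ⊤.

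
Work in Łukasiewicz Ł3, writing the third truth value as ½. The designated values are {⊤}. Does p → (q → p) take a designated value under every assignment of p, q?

Yes

Every assignment of p, q over {⊤, ½, ⊥} gives a value in {⊤}.
In particular, with p=½, q=½: p → (q → p) = ⊤.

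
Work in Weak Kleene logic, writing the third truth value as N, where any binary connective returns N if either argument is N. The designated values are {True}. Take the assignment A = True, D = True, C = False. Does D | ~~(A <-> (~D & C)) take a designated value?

~D = ~True = False
~D & C = False & False = False
A <-> (~D & C) = True <-> False = False
~(A <-> (~D & C)) = ~False = True
~~(A <-> (~D & C)) = ~True = False
D | ~~(A <-> (~D & C)) = True | False = True
True ∈ {True}.

Yes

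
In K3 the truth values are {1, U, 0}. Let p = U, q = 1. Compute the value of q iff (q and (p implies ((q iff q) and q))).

q iff q = 1 iff 1 = 1
(q iff q) and q = 1 and 1 = 1
p implies ((q iff q) and q) = U implies 1 = 1  [not U or 1]
q and (p implies ((q iff q) and q)) = 1 and 1 = 1
q iff (q and (p implies ((q iff q) and q))) = 1 iff 1 = 1

1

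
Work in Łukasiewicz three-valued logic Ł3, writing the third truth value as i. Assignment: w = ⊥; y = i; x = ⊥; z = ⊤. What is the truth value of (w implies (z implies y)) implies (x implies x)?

⊤

z implies y = ⊤ implies i = i  [min(1, 1−1+½)]
w implies (z implies y) = ⊥ implies i = ⊤
x implies x = ⊥ implies ⊥ = ⊤
(w implies (z implies y)) implies (x implies x) = ⊤ implies ⊤ = ⊤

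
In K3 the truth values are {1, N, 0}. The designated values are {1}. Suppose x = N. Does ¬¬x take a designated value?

¬x = ¬N = N
¬¬x = ¬N = N
N ∉ {1}.

No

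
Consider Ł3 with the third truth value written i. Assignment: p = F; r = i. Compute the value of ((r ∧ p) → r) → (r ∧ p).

r ∧ p = i ∧ F = F
(r ∧ p) → r = F → i = T
r ∧ p = i ∧ F = F
((r ∧ p) → r) → (r ∧ p) = T → F = F

F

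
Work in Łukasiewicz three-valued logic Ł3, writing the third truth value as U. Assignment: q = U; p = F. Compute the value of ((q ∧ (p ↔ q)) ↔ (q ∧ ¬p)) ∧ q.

p ↔ q = F ↔ U = U
q ∧ (p ↔ q) = U ∧ U = U
¬p = ¬F = T
q ∧ ¬p = U ∧ T = U
(q ∧ (p ↔ q)) ↔ (q ∧ ¬p) = U ↔ U = T
((q ∧ (p ↔ q)) ↔ (q ∧ ¬p)) ∧ q = T ∧ U = U

U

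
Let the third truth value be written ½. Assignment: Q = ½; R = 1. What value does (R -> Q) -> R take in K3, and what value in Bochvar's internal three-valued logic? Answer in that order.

In K3: R -> Q = 1 -> ½ = ½
(R -> Q) -> R = ½ -> 1 = 1
In Bochvar's internal three-valued logic: R -> Q = 1 -> ½ = ½  [any arg is the third value ⇒ result is the third value]
(R -> Q) -> R = ½ -> 1 = ½
They differ because K3 and Bochvar's internal three-valued logic treat ½ differently under the binary connectives.

1; ½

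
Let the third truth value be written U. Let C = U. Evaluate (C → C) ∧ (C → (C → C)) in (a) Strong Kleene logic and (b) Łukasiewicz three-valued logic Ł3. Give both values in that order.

U; T

In Strong Kleene logic: C → C = U → U = U  [¬U ∨ U]
C → C = U → U = U
C → (C → C) = U → U = U
(C → C) ∧ (C → (C → C)) = U ∧ U = U
In Łukasiewicz three-valued logic Ł3: C → C = U → U = T
C → C = U → U = T
C → (C → C) = U → T = T
(C → C) ∧ (C → (C → C)) = T ∧ T = T
They differ because Strong Kleene logic and Łukasiewicz three-valued logic Ł3 treat U differently under implication.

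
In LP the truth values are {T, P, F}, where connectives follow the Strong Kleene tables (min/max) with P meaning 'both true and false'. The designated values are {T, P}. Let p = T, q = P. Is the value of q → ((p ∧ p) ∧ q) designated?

Yes

p ∧ p = T ∧ T = T
(p ∧ p) ∧ q = T ∧ P = P
q → ((p ∧ p) ∧ q) = P → P = P  [¬P ∨ P]
P ∈ {T, P}.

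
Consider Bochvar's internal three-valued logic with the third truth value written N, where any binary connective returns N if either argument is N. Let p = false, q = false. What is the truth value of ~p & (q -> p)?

true

~p = ~false = true
q -> p = false -> false = true
~p & (q -> p) = true & true = true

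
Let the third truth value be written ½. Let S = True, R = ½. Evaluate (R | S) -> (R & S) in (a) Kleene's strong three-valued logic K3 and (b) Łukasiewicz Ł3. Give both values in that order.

½; ½

In Kleene's strong three-valued logic K3: R | S = ½ | True = True
R & S = ½ & True = ½
(R | S) -> (R & S) = True -> ½ = ½  [~True | ½]
In Łukasiewicz Ł3: R | S = ½ | True = True
R & S = ½ & True = ½
(R | S) -> (R & S) = True -> ½ = ½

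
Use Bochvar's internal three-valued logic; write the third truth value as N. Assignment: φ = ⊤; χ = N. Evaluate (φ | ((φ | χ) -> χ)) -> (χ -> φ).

N

φ | χ = ⊤ | N = N
(φ | χ) -> χ = N -> N = N
φ | ((φ | χ) -> χ) = ⊤ | N = N
χ -> φ = N -> ⊤ = N
(φ | ((φ | χ) -> χ)) -> (χ -> φ) = N -> N = N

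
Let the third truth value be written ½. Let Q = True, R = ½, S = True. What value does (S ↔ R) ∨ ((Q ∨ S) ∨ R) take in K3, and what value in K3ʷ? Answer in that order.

True; ½

In K3: S ↔ R = True ↔ ½ = ½
Q ∨ S = True ∨ True = True
(Q ∨ S) ∨ R = True ∨ ½ = True
(S ↔ R) ∨ ((Q ∨ S) ∨ R) = ½ ∨ True = True
In K3ʷ: S ↔ R = True ↔ ½ = ½
Q ∨ S = True ∨ True = True
(Q ∨ S) ∨ R = True ∨ ½ = ½
(S ↔ R) ∨ ((Q ∨ S) ∨ R) = ½ ∨ ½ = ½
They differ because K3 and K3ʷ treat ½ differently under the binary connectives.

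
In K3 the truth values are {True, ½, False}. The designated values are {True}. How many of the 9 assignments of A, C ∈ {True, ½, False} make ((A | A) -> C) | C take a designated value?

Of the 9 assignments, 5 give a value in {True}.

5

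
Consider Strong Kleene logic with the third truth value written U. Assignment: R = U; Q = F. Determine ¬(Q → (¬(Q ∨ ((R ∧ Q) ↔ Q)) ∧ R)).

F

R ∧ Q = U ∧ F = F
(R ∧ Q) ↔ Q = F ↔ F = T
Q ∨ ((R ∧ Q) ↔ Q) = F ∨ T = T
¬(Q ∨ ((R ∧ Q) ↔ Q)) = ¬T = F
¬(Q ∨ ((R ∧ Q) ↔ Q)) ∧ R = F ∧ U = F
Q → (¬(Q ∨ ((R ∧ Q) ↔ Q)) ∧ R) = F → F = T
¬(Q → (¬(Q ∨ ((R ∧ Q) ↔ Q)) ∧ R)) = ¬T = F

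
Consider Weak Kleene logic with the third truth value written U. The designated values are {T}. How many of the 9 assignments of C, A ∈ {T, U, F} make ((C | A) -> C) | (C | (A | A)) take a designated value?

4

Designated under: (C=T, A=T); (C=T, A=F); (C=F, A=T); (C=F, A=F).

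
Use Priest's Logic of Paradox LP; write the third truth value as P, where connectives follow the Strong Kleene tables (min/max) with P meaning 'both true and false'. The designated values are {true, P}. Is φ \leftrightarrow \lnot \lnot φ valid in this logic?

Every assignment of φ over {true, P, false} gives a value in {true, P}.
In particular, with φ=P: φ \leftrightarrow \lnot \lnot φ = P.

Yes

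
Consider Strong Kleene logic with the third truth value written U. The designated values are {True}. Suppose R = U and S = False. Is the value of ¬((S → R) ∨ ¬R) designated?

S → R = False → U = True  [¬False ∨ U]
¬R = ¬U = U
(S → R) ∨ ¬R = True ∨ U = True
¬((S → R) ∨ ¬R) = ¬True = False
False ∉ {True}.

No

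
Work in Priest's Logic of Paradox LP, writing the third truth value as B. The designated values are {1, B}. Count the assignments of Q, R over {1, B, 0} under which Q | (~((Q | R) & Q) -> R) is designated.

Of the 9 assignments, 8 give a value in {1, B}.

8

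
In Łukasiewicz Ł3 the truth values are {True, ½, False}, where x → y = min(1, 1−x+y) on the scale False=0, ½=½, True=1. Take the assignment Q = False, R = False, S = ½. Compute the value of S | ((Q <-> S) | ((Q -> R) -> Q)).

½

Q <-> S = False <-> ½ = ½  [1 − |0−½|]
Q -> R = False -> False = True
(Q -> R) -> Q = True -> False = False
(Q <-> S) | ((Q -> R) -> Q) = ½ | False = ½
S | ((Q <-> S) | ((Q -> R) -> Q)) = ½ | ½ = ½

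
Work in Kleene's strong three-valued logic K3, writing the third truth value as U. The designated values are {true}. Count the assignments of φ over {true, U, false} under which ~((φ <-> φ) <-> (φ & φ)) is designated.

1

φ=true: false ·
φ=U: U ·
φ=false: true ✓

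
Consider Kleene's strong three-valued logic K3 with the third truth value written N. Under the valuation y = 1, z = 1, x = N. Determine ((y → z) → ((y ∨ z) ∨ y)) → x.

N

y → z = 1 → 1 = 1
y ∨ z = 1 ∨ 1 = 1
(y ∨ z) ∨ y = 1 ∨ 1 = 1
(y → z) → ((y ∨ z) ∨ y) = 1 → 1 = 1
((y → z) → ((y ∨ z) ∨ y)) → x = 1 → N = N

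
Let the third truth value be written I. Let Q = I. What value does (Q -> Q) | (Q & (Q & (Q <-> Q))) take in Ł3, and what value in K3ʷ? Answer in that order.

1; I

In Ł3: Q -> Q = I -> I = 1  [min(1, 1−½+½)]
Q <-> Q = I <-> I = 1
Q & (Q <-> Q) = I & 1 = I
Q & (Q & (Q <-> Q)) = I & I = I
(Q -> Q) | (Q & (Q & (Q <-> Q))) = 1 | I = 1
In K3ʷ: Q -> Q = I -> I = I  [any arg is the third value ⇒ result is the third value]
Q <-> Q = I <-> I = I
Q & (Q <-> Q) = I & I = I
Q & (Q & (Q <-> Q)) = I & I = I
(Q -> Q) | (Q & (Q & (Q <-> Q))) = I | I = I
They differ because Ł3 and K3ʷ treat I differently under the binary connectives.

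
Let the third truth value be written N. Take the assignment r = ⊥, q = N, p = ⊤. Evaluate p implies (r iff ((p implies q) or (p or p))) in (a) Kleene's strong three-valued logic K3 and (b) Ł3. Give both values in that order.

⊥; ⊥

In Kleene's strong three-valued logic K3: p implies q = ⊤ implies N = N
p or p = ⊤ or ⊤ = ⊤
(p implies q) or (p or p) = N or ⊤ = ⊤
r iff ((p implies q) or (p or p)) = ⊥ iff ⊤ = ⊥
p implies (r iff ((p implies q) or (p or p))) = ⊤ implies ⊥ = ⊥
In Ł3: p implies q = ⊤ implies N = N  [min(1, 1−1+½)]
p or p = ⊤ or ⊤ = ⊤
(p implies q) or (p or p) = N or ⊤ = ⊤
r iff ((p implies q) or (p or p)) = ⊥ iff ⊤ = ⊥
p implies (r iff ((p implies q) or (p or p))) = ⊤ implies ⊥ = ⊥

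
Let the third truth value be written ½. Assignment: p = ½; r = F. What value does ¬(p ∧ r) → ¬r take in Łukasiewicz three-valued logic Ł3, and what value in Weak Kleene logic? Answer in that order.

T; ½

In Łukasiewicz three-valued logic Ł3: p ∧ r = ½ ∧ F = F
¬(p ∧ r) = ¬F = T
¬r = ¬F = T
¬(p ∧ r) → ¬r = T → T = T
In Weak Kleene logic: p ∧ r = ½ ∧ F = ½
¬(p ∧ r) = ¬½ = ½
¬r = ¬F = T
¬(p ∧ r) → ¬r = ½ → T = ½
They differ because Łukasiewicz three-valued logic Ł3 and Weak Kleene logic treat ½ differently under the binary connectives.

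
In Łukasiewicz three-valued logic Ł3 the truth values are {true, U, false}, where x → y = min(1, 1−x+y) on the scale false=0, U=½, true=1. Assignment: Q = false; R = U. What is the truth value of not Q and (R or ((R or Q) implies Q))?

U

not Q = not false = true
R or Q = U or false = U
(R or Q) implies Q = U implies false = U  [min(1, 1−½+0)]
R or ((R or Q) implies Q) = U or U = U
not Q and (R or ((R or Q) implies Q)) = true and U = U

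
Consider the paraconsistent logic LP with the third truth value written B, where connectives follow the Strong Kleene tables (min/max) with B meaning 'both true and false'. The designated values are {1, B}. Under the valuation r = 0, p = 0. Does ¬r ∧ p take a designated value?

No

¬r = ¬0 = 1
¬r ∧ p = 1 ∧ 0 = 0
0 ∉ {1, B}.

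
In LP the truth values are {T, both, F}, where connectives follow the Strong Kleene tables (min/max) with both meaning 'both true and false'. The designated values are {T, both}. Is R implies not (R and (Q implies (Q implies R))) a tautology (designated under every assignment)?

No

Countermodel: R=T, Q=T gives F, which is not designated.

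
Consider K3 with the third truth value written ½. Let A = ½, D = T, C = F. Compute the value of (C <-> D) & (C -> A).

C <-> D = F <-> T = F
C -> A = F -> ½ = T
(C <-> D) & (C -> A) = F & T = F

F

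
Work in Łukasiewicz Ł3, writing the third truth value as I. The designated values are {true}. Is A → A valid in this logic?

Yes

Every assignment of A over {true, I, false} gives a value in {true}.
In particular, with A=I: A → A = true.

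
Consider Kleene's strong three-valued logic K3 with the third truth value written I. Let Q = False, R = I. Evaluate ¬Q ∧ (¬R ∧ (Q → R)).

I

¬Q = ¬False = True
¬R = ¬I = I
Q → R = False → I = True
¬R ∧ (Q → R) = I ∧ True = I
¬Q ∧ (¬R ∧ (Q → R)) = True ∧ I = I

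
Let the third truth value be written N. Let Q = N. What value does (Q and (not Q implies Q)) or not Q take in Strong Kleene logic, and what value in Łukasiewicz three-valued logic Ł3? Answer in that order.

N; N

In Strong Kleene logic: not Q = not N = N
not Q implies Q = N implies N = N  [not N or N]
Q and (not Q implies Q) = N and N = N
not Q = not N = N
(Q and (not Q implies Q)) or not Q = N or N = N
In Łukasiewicz three-valued logic Ł3: not Q = not N = N
not Q implies Q = N implies N = True  [min(1, 1−½+½)]
Q and (not Q implies Q) = N and True = N
not Q = not N = N
(Q and (not Q implies Q)) or not Q = N or N = N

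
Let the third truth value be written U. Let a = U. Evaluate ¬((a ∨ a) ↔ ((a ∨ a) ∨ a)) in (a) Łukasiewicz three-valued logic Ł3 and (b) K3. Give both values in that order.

F; U

In Łukasiewicz three-valued logic Ł3: a ∨ a = U ∨ U = U
a ∨ a = U ∨ U = U
(a ∨ a) ∨ a = U ∨ U = U
(a ∨ a) ↔ ((a ∨ a) ∨ a) = U ↔ U = T  [1 − |½−½|]
¬((a ∨ a) ↔ ((a ∨ a) ∨ a)) = ¬T = F
In K3: a ∨ a = U ∨ U = U
a ∨ a = U ∨ U = U
(a ∨ a) ∨ a = U ∨ U = U
(a ∨ a) ↔ ((a ∨ a) ∨ a) = U ↔ U = U
¬((a ∨ a) ↔ ((a ∨ a) ∨ a)) = ¬U = U
They differ because Łukasiewicz three-valued logic Ł3 and K3 treat U differently under implication.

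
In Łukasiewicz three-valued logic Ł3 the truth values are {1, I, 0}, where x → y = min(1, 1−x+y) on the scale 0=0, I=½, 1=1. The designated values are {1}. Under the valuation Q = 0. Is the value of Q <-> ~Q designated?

~Q = ~0 = 1
Q <-> ~Q = 0 <-> 1 = 0
0 ∉ {1}.

No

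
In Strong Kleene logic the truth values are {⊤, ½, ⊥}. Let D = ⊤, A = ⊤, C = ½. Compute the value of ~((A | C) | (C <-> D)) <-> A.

A | C = ⊤ | ½ = ⊤
C <-> D = ½ <-> ⊤ = ½
(A | C) | (C <-> D) = ⊤ | ½ = ⊤
~((A | C) | (C <-> D)) = ~⊤ = ⊥
~((A | C) | (C <-> D)) <-> A = ⊥ <-> ⊤ = ⊥

⊥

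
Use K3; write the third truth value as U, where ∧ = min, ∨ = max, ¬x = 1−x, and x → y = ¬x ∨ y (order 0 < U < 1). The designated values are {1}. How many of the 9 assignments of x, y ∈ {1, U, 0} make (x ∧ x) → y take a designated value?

Of the 9 assignments, 5 give a value in {1}.

5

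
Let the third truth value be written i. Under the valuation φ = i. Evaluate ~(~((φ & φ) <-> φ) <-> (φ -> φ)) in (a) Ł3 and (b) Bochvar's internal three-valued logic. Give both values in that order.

true; i

In Ł3: φ & φ = i & i = i
(φ & φ) <-> φ = i <-> i = true
~((φ & φ) <-> φ) = ~true = false
φ -> φ = i -> i = true
~((φ & φ) <-> φ) <-> (φ -> φ) = false <-> true = false
~(~((φ & φ) <-> φ) <-> (φ -> φ)) = ~false = true
In Bochvar's internal three-valued logic: φ & φ = i & i = i
(φ & φ) <-> φ = i <-> i = i
~((φ & φ) <-> φ) = ~i = i
φ -> φ = i -> i = i  [any arg is the third value ⇒ result is the third value]
~((φ & φ) <-> φ) <-> (φ -> φ) = i <-> i = i
~(~((φ & φ) <-> φ) <-> (φ -> φ)) = ~i = i
They differ because Ł3 and Bochvar's internal three-valued logic treat i differently under the binary connectives.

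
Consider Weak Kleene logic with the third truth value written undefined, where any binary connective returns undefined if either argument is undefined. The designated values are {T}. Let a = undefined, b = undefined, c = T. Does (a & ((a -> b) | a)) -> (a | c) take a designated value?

a -> b = undefined -> undefined = undefined  [any arg is the third value ⇒ result is the third value]
(a -> b) | a = undefined | undefined = undefined
a & ((a -> b) | a) = undefined & undefined = undefined
a | c = undefined | T = undefined
(a & ((a -> b) | a)) -> (a | c) = undefined -> undefined = undefined
undefined ∉ {T}.

No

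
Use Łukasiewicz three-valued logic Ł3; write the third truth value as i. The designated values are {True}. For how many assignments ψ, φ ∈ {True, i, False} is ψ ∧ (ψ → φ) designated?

Designated under: (ψ=True, φ=True).

1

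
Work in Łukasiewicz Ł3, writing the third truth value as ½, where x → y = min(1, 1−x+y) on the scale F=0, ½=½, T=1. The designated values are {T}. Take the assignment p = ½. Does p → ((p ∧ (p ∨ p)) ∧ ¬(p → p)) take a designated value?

No

p ∨ p = ½ ∨ ½ = ½
p ∧ (p ∨ p) = ½ ∧ ½ = ½
p → p = ½ → ½ = T  [min(1, 1−½+½)]
¬(p → p) = ¬T = F
(p ∧ (p ∨ p)) ∧ ¬(p → p) = ½ ∧ F = F
p → ((p ∧ (p ∨ p)) ∧ ¬(p → p)) = ½ → F = ½
½ ∉ {T}.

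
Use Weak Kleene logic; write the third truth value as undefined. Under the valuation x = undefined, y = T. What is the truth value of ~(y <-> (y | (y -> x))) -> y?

y -> x = T -> undefined = undefined  [any arg is the third value ⇒ result is the third value]
y | (y -> x) = T | undefined = undefined
y <-> (y | (y -> x)) = T <-> undefined = undefined
~(y <-> (y | (y -> x))) = ~undefined = undefined
~(y <-> (y | (y -> x))) -> y = undefined -> T = undefined

undefined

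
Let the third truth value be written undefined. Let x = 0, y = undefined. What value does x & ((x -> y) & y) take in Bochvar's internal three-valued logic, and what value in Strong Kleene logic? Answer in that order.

In Bochvar's internal three-valued logic: x -> y = 0 -> undefined = undefined  [any arg is the third value ⇒ result is the third value]
(x -> y) & y = undefined & undefined = undefined
x & ((x -> y) & y) = 0 & undefined = undefined
In Strong Kleene logic: x -> y = 0 -> undefined = 1  [~0 | undefined]
(x -> y) & y = 1 & undefined = undefined
x & ((x -> y) & y) = 0 & undefined = 0
They differ because Bochvar's internal three-valued logic and Strong Kleene logic treat undefined differently under the binary connectives.

undefined; 0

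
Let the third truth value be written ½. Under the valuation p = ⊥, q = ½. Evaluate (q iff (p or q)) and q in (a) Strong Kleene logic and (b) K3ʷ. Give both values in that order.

In Strong Kleene logic: p or q = ⊥ or ½ = ½
q iff (p or q) = ½ iff ½ = ½
(q iff (p or q)) and q = ½ and ½ = ½
In K3ʷ: p or q = ⊥ or ½ = ½
q iff (p or q) = ½ iff ½ = ½
(q iff (p or q)) and q = ½ and ½ = ½

½; ½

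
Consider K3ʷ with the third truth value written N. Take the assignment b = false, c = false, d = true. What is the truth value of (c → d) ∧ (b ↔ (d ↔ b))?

true

c → d = false → true = true
d ↔ b = true ↔ false = false
b ↔ (d ↔ b) = false ↔ false = true
(c → d) ∧ (b ↔ (d ↔ b)) = true ∧ true = true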